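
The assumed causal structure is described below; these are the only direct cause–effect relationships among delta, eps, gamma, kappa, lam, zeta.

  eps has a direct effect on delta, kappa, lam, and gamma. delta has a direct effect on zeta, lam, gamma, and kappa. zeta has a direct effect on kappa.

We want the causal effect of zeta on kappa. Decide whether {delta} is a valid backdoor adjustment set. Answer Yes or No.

Yes

Backdoor paths from zeta to kappa (paths whose first edge points into zeta):
  P1: zeta <- delta <- eps -> kappa
  P2: zeta <- delta -> lam <- eps -> kappa
  P3: zeta <- delta -> gamma <- eps -> kappa
  P4: zeta <- delta -> kappa
Condition 1 (no descendant of zeta in the set): holds — descendants of zeta are {kappa}; none are in {delta}.
Condition 2 (every backdoor path blocked by {delta}):
  P1: blocked at chain node delta ∈ conditioning set.
  P2: blocked at fork node delta ∈ conditioning set.
  P3: blocked at fork node delta ∈ conditioning set.
  P4: blocked at fork node delta ∈ conditioning set.
{delta} satisfies the backdoor criterion.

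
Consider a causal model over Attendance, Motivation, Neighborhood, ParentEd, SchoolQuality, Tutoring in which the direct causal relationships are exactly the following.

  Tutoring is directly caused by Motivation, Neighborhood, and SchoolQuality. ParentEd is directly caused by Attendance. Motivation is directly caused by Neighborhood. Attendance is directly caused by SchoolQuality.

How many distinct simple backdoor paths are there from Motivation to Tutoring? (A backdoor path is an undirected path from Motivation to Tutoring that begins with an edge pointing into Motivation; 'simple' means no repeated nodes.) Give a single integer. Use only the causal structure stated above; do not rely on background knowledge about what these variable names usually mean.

1

A backdoor path from Motivation to Tutoring is any simple undirected path whose first edge points into Motivation (i.e. leaves Motivation via a parent).
Parents of Motivation: {Neighborhood}.
Enumerating:
  P1: Motivation <- Neighborhood -> Tutoring
That exhausts the simple backdoor paths. Count: 1.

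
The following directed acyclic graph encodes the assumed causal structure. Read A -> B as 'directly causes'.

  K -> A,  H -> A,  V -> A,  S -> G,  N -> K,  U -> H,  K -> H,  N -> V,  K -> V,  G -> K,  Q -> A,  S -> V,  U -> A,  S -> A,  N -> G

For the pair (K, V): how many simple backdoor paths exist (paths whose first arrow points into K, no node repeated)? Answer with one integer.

A backdoor path from K to V is any simple undirected path whose first edge points into K (i.e. leaves K via a parent).
Parents of K: {G, N}.
Enumerating:
  P1: K <- N -> G <- S -> V
  P2: K <- N -> G <- S -> A <- V
  P3: K <- N -> V
  P4: K <- G <- N -> V
  P5: K <- G <- S -> V
  P6: K <- G <- S -> A <- V
That exhausts the simple backdoor paths. Count: 6.

6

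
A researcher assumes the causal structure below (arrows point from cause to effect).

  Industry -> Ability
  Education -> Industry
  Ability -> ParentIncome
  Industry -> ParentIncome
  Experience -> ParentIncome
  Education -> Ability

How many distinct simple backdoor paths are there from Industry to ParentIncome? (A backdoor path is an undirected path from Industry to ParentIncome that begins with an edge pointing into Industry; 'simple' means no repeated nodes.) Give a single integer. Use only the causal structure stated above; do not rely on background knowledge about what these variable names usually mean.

1

A backdoor path from Industry to ParentIncome is any simple undirected path whose first edge points into Industry (i.e. leaves Industry via a parent).
Parents of Industry: {Education}.
Enumerating:
  P1: Industry <- Education -> Ability -> ParentIncome
That exhausts the simple backdoor paths. Count: 1.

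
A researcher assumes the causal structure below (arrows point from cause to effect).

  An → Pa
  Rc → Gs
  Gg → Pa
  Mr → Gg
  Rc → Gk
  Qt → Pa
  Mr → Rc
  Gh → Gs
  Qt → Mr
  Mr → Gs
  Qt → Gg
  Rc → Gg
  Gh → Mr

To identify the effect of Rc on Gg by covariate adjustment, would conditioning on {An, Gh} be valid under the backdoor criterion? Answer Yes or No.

Backdoor paths from Rc to Gg (paths whose first edge points into Rc):
  P1: Rc <- Mr <- Qt -> Gg
  P2: Rc <- Mr <- Qt -> Pa <- Gg
  P3: Rc <- Mr -> Gg
Condition 1 (no descendant of Rc in the set): holds — descendants of Rc are {Gg, Gk, Gs, Pa}; none are in {An, Gh}.
Condition 2 (every backdoor path blocked by {An, Gh}):
  P1: open — no interior node is in the conditioning set.
  P2: blocked at collider Pa (neither it nor any descendant is in the conditioning set).
  P3: open — no interior node is in the conditioning set.
{An, Gh} does not satisfy the backdoor criterion.

No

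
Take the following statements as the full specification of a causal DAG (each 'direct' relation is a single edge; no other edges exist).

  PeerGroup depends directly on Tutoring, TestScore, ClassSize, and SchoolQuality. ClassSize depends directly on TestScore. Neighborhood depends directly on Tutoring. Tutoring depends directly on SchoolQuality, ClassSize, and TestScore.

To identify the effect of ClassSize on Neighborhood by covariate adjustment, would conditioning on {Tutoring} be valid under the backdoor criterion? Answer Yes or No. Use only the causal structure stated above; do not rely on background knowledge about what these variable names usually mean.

No

Backdoor paths from ClassSize to Neighborhood (paths whose first edge points into ClassSize):
  P1: ClassSize <- TestScore -> Tutoring -> Neighborhood
  P2: ClassSize <- TestScore -> PeerGroup <- SchoolQuality -> Tutoring -> Neighborhood
  P3: ClassSize <- TestScore -> PeerGroup <- Tutoring -> Neighborhood
Condition 1 (no descendant of ClassSize in the set): FAILS — Tutoring is a descendant of ClassSize.
Condition 2 (every backdoor path blocked by {Tutoring}):
  P1: blocked at chain node Tutoring ∈ conditioning set.
  P2: blocked at collider PeerGroup (neither it nor any descendant is in the conditioning set).
  P3: blocked at collider PeerGroup (neither it nor any descendant is in the conditioning set).
{Tutoring} does not satisfy the backdoor criterion.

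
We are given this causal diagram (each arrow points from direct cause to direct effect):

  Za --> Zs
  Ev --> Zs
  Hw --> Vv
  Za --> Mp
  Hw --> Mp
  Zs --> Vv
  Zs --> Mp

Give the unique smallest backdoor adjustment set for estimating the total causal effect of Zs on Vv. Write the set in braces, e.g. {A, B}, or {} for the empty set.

Variables eligible for adjustment (non-descendants of Zs, excluding Zs and Vv): {Ev, Hw, Za}.
Backdoor paths from Zs to Vv:
  P1: Zs <- Za -> Mp <- Hw -> Vv
Each backdoor path contains an unconditioned collider, so every path is already blocked with the empty conditioning set:
  P1: blocked at collider Mp (neither it nor any descendant is in the conditioning set).
The empty set is therefore the unique smallest valid set.

{}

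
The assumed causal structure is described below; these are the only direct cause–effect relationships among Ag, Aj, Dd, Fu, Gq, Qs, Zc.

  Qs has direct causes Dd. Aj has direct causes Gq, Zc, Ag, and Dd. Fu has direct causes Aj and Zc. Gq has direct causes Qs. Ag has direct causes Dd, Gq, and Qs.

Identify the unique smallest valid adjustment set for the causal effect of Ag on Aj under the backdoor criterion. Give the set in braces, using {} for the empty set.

Variables eligible for adjustment (non-descendants of Ag, excluding Ag and Aj): {Dd, Gq, Qs, Zc}.
Backdoor paths from Ag to Aj:
  P1: Ag <- Dd -> Qs -> Gq -> Aj
  P2: Ag <- Dd -> Aj
  P3: Ag <- Qs <- Dd -> Aj
  P4: Ag <- Qs -> Gq -> Aj
  P5: Ag <- Gq <- Qs <- Dd -> Aj
  P6: Ag <- Gq -> Aj
The empty set is not sufficient: P1 (Ag <- Dd -> Qs -> Gq -> Aj) has no collider blocking it and no conditioned non-collider, so it is open.
Try {Dd, Gq}:
  P1: blocked at fork node Dd ∈ conditioning set.
  P2: blocked at fork node Dd ∈ conditioning set.
  P3: blocked at fork node Dd ∈ conditioning set.
  P4: blocked at chain node Gq ∈ conditioning set.
  P5: blocked at chain node Gq ∈ conditioning set.
  P6: blocked at fork node Gq ∈ conditioning set.
{Dd, Gq} contains no descendant of Ag and blocks every backdoor path.
Every element of {Dd, Gq} is needed (dropping Dd leaves P2 open; dropping Gq leaves P4 open), so no proper subset is valid.
Among all size-2 subsets of the eligible variables, only {Dd, Gq} blocks every backdoor path, so it is the unique smallest valid adjustment set.

{Dd, Gq}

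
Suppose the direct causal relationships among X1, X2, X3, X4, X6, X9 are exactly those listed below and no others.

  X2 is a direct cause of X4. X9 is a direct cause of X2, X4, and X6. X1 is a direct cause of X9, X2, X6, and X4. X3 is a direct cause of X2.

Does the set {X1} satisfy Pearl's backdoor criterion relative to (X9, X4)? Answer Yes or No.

Yes

Backdoor paths from X9 to X4 (paths whose first edge points into X9):
  P1: X9 <- X1 -> X2 -> X4
  P2: X9 <- X1 -> X4
Condition 1 (no descendant of X9 in the set): holds — descendants of X9 are {X2, X4, X6}; none are in {X1}.
Condition 2 (every backdoor path blocked by {X1}):
  P1: blocked at fork node X1 ∈ conditioning set.
  P2: blocked at fork node X1 ∈ conditioning set.
{X1} satisfies the backdoor criterion.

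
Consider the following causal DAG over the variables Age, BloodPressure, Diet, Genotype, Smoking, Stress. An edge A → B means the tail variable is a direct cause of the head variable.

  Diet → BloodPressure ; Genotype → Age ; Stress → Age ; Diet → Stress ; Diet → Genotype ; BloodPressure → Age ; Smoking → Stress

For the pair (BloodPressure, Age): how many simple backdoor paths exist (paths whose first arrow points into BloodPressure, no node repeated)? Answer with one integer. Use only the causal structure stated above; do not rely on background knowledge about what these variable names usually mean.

2

A backdoor path from BloodPressure to Age is any simple undirected path whose first edge points into BloodPressure (i.e. leaves BloodPressure via a parent).
Parents of BloodPressure: {Diet}.
Enumerating:
  P1: BloodPressure <- Diet -> Genotype -> Age
  P2: BloodPressure <- Diet -> Stress -> Age
That exhausts the simple backdoor paths. Count: 2.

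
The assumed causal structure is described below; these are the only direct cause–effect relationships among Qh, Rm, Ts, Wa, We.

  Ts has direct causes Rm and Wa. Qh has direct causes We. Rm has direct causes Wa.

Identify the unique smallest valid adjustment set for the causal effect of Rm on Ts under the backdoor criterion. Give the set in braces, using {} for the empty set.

Variables eligible for adjustment (non-descendants of Rm, excluding Rm and Ts): {Qh, Wa, We}.
Backdoor paths from Rm to Ts:
  P1: Rm <- Wa -> Ts
The empty set is not sufficient: P1 (Rm <- Wa -> Ts) has no collider blocking it and no conditioned non-collider, so it is open.
Try {Wa}:
  P1: blocked at fork node Wa ∈ conditioning set.
{Wa} contains no descendant of Rm and blocks every backdoor path.
No other singleton works — e.g. {We} leaves P1 open — so {Wa} is the unique smallest valid adjustment set.

{Wa}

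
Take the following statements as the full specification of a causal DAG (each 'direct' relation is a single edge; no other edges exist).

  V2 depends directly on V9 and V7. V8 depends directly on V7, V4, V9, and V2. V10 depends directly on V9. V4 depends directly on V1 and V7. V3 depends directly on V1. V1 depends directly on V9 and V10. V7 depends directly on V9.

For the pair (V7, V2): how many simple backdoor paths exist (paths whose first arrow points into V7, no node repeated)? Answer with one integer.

A backdoor path from V7 to V2 is any simple undirected path whose first edge points into V7 (i.e. leaves V7 via a parent).
Parents of V7: {V9}.
Enumerating:
  P1: V7 <- V9 -> V10 -> V1 -> V4 -> V8 <- V2
  P2: V7 <- V9 -> V1 -> V4 -> V8 <- V2
  P3: V7 <- V9 -> V2
  P4: V7 <- V9 -> V8 <- V2
That exhausts the simple backdoor paths. Count: 4.

4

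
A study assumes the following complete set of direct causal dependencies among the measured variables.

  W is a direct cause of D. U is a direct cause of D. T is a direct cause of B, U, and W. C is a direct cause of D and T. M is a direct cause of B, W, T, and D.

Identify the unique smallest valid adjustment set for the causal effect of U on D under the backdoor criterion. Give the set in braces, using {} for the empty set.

{T}

Variables eligible for adjustment (non-descendants of U, excluding U and D): {B, C, M, T, W}.
Backdoor paths from U to D:
  P1: U <- T <- C -> D
  P2: U <- T <- M -> W -> D
  P3: U <- T <- M -> D
  P4: U <- T -> W <- M -> D
  P5: U <- T -> W -> D
  P6: U <- T -> B <- M -> W -> D
  P7: U <- T -> B <- M -> D
The empty set is not sufficient: P1 (U <- T <- C -> D) has no collider blocking it and no conditioned non-collider, so it is open.
Try {T}:
  P1: blocked at chain node T ∈ conditioning set.
  P2: blocked at chain node T ∈ conditioning set.
  P3: blocked at chain node T ∈ conditioning set.
  P4: blocked at fork node T ∈ conditioning set.
  P5: blocked at fork node T ∈ conditioning set.
  P6: blocked at fork node T ∈ conditioning set.
  P7: blocked at fork node T ∈ conditioning set.
{T} contains no descendant of U and blocks every backdoor path.
No other singleton works — e.g. {C} leaves P2 open — so {T} is the unique smallest valid adjustment set.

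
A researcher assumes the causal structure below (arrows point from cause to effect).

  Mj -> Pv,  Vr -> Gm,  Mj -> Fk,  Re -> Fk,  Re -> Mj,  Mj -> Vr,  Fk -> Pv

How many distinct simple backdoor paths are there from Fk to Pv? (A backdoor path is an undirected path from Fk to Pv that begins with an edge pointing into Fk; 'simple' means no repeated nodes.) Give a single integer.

A backdoor path from Fk to Pv is any simple undirected path whose first edge points into Fk (i.e. leaves Fk via a parent).
Parents of Fk: {Mj, Re}.
Enumerating:
  P1: Fk <- Re -> Mj -> Pv
  P2: Fk <- Mj -> Pv
That exhausts the simple backdoor paths. Count: 2.

2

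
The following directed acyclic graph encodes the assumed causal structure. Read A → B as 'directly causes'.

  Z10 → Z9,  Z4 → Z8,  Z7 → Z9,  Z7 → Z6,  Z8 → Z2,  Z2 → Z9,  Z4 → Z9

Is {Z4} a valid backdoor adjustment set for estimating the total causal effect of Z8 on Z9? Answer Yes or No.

Backdoor paths from Z8 to Z9 (paths whose first edge points into Z8):
  P1: Z8 <- Z4 -> Z9
Condition 1 (no descendant of Z8 in the set): holds — descendants of Z8 are {Z2, Z9}; none are in {Z4}.
Condition 2 (every backdoor path blocked by {Z4}):
  P1: blocked at fork node Z4 ∈ conditioning set.
{Z4} satisfies the backdoor criterion.

Yes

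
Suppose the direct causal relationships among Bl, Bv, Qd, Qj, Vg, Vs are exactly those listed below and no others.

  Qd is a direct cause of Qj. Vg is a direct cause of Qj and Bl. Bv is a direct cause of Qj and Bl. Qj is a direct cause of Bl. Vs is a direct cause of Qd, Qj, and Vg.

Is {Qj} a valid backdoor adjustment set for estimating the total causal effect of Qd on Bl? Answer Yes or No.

Backdoor paths from Qd to Bl (paths whose first edge points into Qd):
  P1: Qd <- Vs -> Vg -> Qj <- Bv -> Bl
  P2: Qd <- Vs -> Vg -> Qj -> Bl
  P3: Qd <- Vs -> Vg -> Bl
  P4: Qd <- Vs -> Qj <- Bv -> Bl
  P5: Qd <- Vs -> Qj <- Vg -> Bl
  P6: Qd <- Vs -> Qj -> Bl
Condition 1 (no descendant of Qd in the set): FAILS — Qj is a descendant of Qd.
Condition 2 (every backdoor path blocked by {Qj}):
  P1: open — collider(s) Qj are conditioned on (or have a conditioned descendant) and no non-collider on the path is in the set.
  P2: blocked at chain node Qj ∈ conditioning set.
  P3: open — no interior node is in the conditioning set.
  P4: open — collider(s) Qj are conditioned on (or have a conditioned descendant) and no non-collider on the path is in the set.
  P5: open — collider(s) Qj are conditioned on (or have a conditioned descendant) and no non-collider on the path is in the set.
  P6: blocked at chain node Qj ∈ conditioning set.
{Qj} does not satisfy the backdoor criterion.

No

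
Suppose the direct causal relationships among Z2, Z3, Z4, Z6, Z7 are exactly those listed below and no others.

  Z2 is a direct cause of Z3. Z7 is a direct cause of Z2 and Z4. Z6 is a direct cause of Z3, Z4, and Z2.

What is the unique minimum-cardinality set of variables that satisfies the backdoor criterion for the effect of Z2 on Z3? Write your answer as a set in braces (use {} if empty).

{Z6}

Variables eligible for adjustment (non-descendants of Z2, excluding Z2 and Z3): {Z4, Z6, Z7}.
Backdoor paths from Z2 to Z3:
  P1: Z2 <- Z6 -> Z3
  P2: Z2 <- Z7 -> Z4 <- Z6 -> Z3
The empty set is not sufficient: P1 (Z2 <- Z6 -> Z3) has no collider blocking it and no conditioned non-collider, so it is open.
Try {Z6}:
  P1: blocked at fork node Z6 ∈ conditioning set.
  P2: blocked at collider Z4 (neither it nor any descendant is in the conditioning set).
{Z6} contains no descendant of Z2 and blocks every backdoor path.
No other singleton works — e.g. {Z7} leaves P1 open — so {Z6} is the unique smallest valid adjustment set.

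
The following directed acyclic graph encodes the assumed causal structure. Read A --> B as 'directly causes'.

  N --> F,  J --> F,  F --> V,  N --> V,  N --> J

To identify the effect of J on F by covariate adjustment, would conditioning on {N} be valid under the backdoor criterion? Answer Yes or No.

Backdoor paths from J to F (paths whose first edge points into J):
  P1: J <- N -> F
  P2: J <- N -> V <- F
Condition 1 (no descendant of J in the set): holds — descendants of J are {F, V}; none are in {N}.
Condition 2 (every backdoor path blocked by {N}):
  P1: blocked at fork node N ∈ conditioning set.
  P2: blocked at fork node N ∈ conditioning set.
{N} satisfies the backdoor criterion.

Yes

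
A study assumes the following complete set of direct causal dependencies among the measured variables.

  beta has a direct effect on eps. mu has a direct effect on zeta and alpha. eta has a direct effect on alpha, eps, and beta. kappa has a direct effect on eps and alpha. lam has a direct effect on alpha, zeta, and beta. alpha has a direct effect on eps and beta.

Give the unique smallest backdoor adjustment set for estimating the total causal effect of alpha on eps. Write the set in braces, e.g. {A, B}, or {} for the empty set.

{eta, kappa, lam}

Variables eligible for adjustment (non-descendants of alpha, excluding alpha and eps): {eta, kappa, lam, mu, zeta}.
Backdoor paths from alpha to eps:
  P1: alpha <- mu -> zeta <- lam -> beta <- eta -> eps
  P2: alpha <- mu -> zeta <- lam -> beta -> eps
  P3: alpha <- kappa -> eps
  P4: alpha <- lam -> beta <- eta -> eps
  P5: alpha <- lam -> beta -> eps
  P6: alpha <- eta -> beta -> eps
  P7: alpha <- eta -> eps
The empty set is not sufficient: P3 (alpha <- kappa -> eps) has no collider blocking it and no conditioned non-collider, so it is open.
Try {eta, kappa, lam}:
  P1: blocked at collider zeta (neither it nor any descendant is in the conditioning set).
  P2: blocked at collider zeta (neither it nor any descendant is in the conditioning set).
  P3: blocked at fork node kappa ∈ conditioning set.
  P4: blocked at fork node lam ∈ conditioning set.
  P5: blocked at fork node lam ∈ conditioning set.
  P6: blocked at fork node eta ∈ conditioning set.
  P7: blocked at fork node eta ∈ conditioning set.
{eta, kappa, lam} contains no descendant of alpha and blocks every backdoor path.
Every element of {eta, kappa, lam} is needed (dropping eta leaves P6 open; dropping kappa leaves P3 open; dropping lam leaves P5 open), so no proper subset is valid.
Among all size-3 subsets of the eligible variables, only {eta, kappa, lam} blocks every backdoor path, so it is the unique smallest valid adjustment set.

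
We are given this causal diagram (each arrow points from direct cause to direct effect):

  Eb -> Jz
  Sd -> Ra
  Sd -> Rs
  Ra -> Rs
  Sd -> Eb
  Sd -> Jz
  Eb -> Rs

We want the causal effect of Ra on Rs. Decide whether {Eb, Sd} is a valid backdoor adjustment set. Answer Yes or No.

Backdoor paths from Ra to Rs (paths whose first edge points into Ra):
  P1: Ra <- Sd -> Eb -> Rs
  P2: Ra <- Sd -> Jz <- Eb -> Rs
  P3: Ra <- Sd -> Rs
Condition 1 (no descendant of Ra in the set): holds — descendants of Ra are {Rs}; none are in {Eb, Sd}.
Condition 2 (every backdoor path blocked by {Eb, Sd}):
  P1: blocked at fork node Sd ∈ conditioning set.
  P2: blocked at fork node Sd ∈ conditioning set.
  P3: blocked at fork node Sd ∈ conditioning set.
{Eb, Sd} satisfies the backdoor criterion.

Yes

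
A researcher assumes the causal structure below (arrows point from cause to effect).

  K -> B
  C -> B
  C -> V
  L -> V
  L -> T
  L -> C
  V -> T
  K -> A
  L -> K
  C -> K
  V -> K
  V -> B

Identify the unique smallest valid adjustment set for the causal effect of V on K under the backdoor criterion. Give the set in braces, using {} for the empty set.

{C, L}

Variables eligible for adjustment (non-descendants of V, excluding V and K): {C, L}.
Backdoor paths from V to K:
  P1: V <- L -> C -> K
  P2: V <- L -> C -> B <- K
  P3: V <- L -> K
  P4: V <- C <- L -> K
  P5: V <- C -> K
  P6: V <- C -> B <- K
The empty set is not sufficient: P1 (V <- L -> C -> K) has no collider blocking it and no conditioned non-collider, so it is open.
Try {C, L}:
  P1: blocked at fork node L ∈ conditioning set.
  P2: blocked at fork node L ∈ conditioning set.
  P3: blocked at fork node L ∈ conditioning set.
  P4: blocked at chain node C ∈ conditioning set.
  P5: blocked at fork node C ∈ conditioning set.
  P6: blocked at fork node C ∈ conditioning set.
{C, L} contains no descendant of V and blocks every backdoor path.
Every element of {C, L} is needed (dropping C leaves P5 open; dropping L leaves P3 open), so no proper subset is valid.
Among all size-2 subsets of the eligible variables, only {C, L} blocks every backdoor path, so it is the unique smallest valid adjustment set.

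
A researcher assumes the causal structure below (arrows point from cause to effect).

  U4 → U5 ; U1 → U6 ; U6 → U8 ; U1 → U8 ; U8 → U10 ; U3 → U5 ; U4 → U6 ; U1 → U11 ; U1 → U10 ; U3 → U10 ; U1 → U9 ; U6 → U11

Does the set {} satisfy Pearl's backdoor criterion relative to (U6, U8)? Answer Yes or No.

No

Backdoor paths from U6 to U8 (paths whose first edge points into U6):
  P1: U6 <- U1 -> U8
  P2: U6 <- U1 -> U10 <- U8
  P3: U6 <- U4 -> U5 <- U3 -> U10 <- U1 -> U8
  P4: U6 <- U4 -> U5 <- U3 -> U10 <- U8
Condition 1 (no descendant of U6 in the set): holds — descendants of U6 are {U10, U11, U8}; none are in {}.
Condition 2 (every backdoor path blocked by {}):
  P1: open — no interior node is in the conditioning set.
  P2: blocked at collider U10 (neither it nor any descendant is in the conditioning set).
  P3: blocked at collider U5 (neither it nor any descendant is in the conditioning set).
  P4: blocked at collider U5 (neither it nor any descendant is in the conditioning set).
{} does not satisfy the backdoor criterion.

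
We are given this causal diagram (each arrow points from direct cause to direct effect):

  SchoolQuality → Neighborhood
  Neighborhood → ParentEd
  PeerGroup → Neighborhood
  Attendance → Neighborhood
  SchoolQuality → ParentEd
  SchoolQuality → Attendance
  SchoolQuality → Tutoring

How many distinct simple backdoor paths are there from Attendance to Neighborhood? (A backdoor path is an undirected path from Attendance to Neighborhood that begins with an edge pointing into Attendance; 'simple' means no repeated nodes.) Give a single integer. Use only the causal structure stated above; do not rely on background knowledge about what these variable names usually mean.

A backdoor path from Attendance to Neighborhood is any simple undirected path whose first edge points into Attendance (i.e. leaves Attendance via a parent).
Parents of Attendance: {SchoolQuality}.
Enumerating:
  P1: Attendance <- SchoolQuality -> Neighborhood
  P2: Attendance <- SchoolQuality -> ParentEd <- Neighborhood
That exhausts the simple backdoor paths. Count: 2.

2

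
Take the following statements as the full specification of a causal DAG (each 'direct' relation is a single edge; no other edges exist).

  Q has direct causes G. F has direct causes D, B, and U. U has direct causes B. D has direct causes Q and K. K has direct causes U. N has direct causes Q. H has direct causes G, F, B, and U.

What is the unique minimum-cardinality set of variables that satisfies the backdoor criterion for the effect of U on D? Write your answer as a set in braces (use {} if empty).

{}

Variables eligible for adjustment (non-descendants of U, excluding U and D): {B, G, N, Q}.
Backdoor paths from U to D:
  P1: U <- B -> F <- D
  P2: U <- B -> F -> H <- G -> Q -> D
  P3: U <- B -> H <- G -> Q -> D
  P4: U <- B -> H <- F <- D
Each backdoor path contains an unconditioned collider, so every path is already blocked with the empty conditioning set:
  P1: blocked at collider F (neither it nor any descendant is in the conditioning set).
  P2: blocked at collider H (neither it nor any descendant is in the conditioning set).
  P3: blocked at collider H (neither it nor any descendant is in the conditioning set).
  P4: blocked at collider H (neither it nor any descendant is in the conditioning set).
The empty set is therefore the unique smallest valid set.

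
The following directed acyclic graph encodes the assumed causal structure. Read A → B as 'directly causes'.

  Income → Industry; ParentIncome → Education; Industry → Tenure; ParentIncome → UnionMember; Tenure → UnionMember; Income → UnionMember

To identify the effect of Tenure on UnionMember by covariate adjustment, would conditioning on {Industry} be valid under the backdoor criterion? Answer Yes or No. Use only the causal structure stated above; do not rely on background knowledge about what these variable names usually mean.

Backdoor paths from Tenure to UnionMember (paths whose first edge points into Tenure):
  P1: Tenure <- Industry <- Income -> UnionMember
Condition 1 (no descendant of Tenure in the set): holds — descendants of Tenure are {UnionMember}; none are in {Industry}.
Condition 2 (every backdoor path blocked by {Industry}):
  P1: blocked at chain node Industry ∈ conditioning set.
{Industry} satisfies the backdoor criterion.

Yes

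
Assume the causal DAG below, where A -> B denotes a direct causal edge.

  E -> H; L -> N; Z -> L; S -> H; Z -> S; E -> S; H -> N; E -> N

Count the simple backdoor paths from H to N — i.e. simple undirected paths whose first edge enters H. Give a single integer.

4

A backdoor path from H to N is any simple undirected path whose first edge points into H (i.e. leaves H via a parent).
Parents of H: {E, S}.
Enumerating:
  P1: H <- E -> S <- Z -> L -> N
  P2: H <- E -> N
  P3: H <- S <- E -> N
  P4: H <- S <- Z -> L -> N
That exhausts the simple backdoor paths. Count: 4.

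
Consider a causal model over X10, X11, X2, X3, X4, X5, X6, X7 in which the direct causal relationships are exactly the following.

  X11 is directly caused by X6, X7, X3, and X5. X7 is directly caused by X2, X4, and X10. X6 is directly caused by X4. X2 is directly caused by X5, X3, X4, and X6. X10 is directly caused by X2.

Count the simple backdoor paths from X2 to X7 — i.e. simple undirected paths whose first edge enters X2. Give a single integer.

A backdoor path from X2 to X7 is any simple undirected path whose first edge points into X2 (i.e. leaves X2 via a parent).
Parents of X2: {X3, X4, X5, X6}.
Enumerating:
  P1: X2 <- X5 -> X11 <- X6 <- X4 -> X7
  P2: X2 <- X5 -> X11 <- X7
  P3: X2 <- X4 -> X6 -> X11 <- X7
  P4: X2 <- X4 -> X7
  P5: X2 <- X6 <- X4 -> X7
  P6: X2 <- X6 -> X11 <- X7
  P7: X2 <- X3 -> X11 <- X6 <- X4 -> X7
  P8: X2 <- X3 -> X11 <- X7
That exhausts the simple backdoor paths. Count: 8.

8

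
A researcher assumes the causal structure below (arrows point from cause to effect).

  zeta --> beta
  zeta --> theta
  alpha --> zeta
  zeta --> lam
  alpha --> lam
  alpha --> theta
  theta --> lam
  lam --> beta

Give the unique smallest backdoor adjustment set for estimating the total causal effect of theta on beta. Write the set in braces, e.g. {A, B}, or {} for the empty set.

Variables eligible for adjustment (non-descendants of theta, excluding theta and beta): {alpha, zeta}.
Backdoor paths from theta to beta:
  P1: theta <- alpha -> zeta -> lam -> beta
  P2: theta <- alpha -> zeta -> beta
  P3: theta <- alpha -> lam <- zeta -> beta
  P4: theta <- alpha -> lam -> beta
  P5: theta <- zeta <- alpha -> lam -> beta
  P6: theta <- zeta -> lam -> beta
  P7: theta <- zeta -> beta
The empty set is not sufficient: P1 (theta <- alpha -> zeta -> lam -> beta) has no collider blocking it and no conditioned non-collider, so it is open.
Try {alpha, zeta}:
  P1: blocked at fork node alpha ∈ conditioning set.
  P2: blocked at fork node alpha ∈ conditioning set.
  P3: blocked at fork node alpha ∈ conditioning set.
  P4: blocked at fork node alpha ∈ conditioning set.
  P5: blocked at chain node zeta ∈ conditioning set.
  P6: blocked at fork node zeta ∈ conditioning set.
  P7: blocked at fork node zeta ∈ conditioning set.
{alpha, zeta} contains no descendant of theta and blocks every backdoor path.
Every element of {alpha, zeta} is needed (dropping alpha leaves P4 open; dropping zeta leaves P6 open), so no proper subset is valid.
Among all size-2 subsets of the eligible variables, only {alpha, zeta} blocks every backdoor path, so it is the unique smallest valid adjustment set.

{alpha, zeta}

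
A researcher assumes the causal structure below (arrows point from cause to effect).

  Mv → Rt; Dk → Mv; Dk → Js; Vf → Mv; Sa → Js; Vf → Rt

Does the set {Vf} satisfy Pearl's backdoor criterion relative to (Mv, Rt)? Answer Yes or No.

Yes

Backdoor paths from Mv to Rt (paths whose first edge points into Mv):
  P1: Mv <- Vf -> Rt
Condition 1 (no descendant of Mv in the set): holds — descendants of Mv are {Rt}; none are in {Vf}.
Condition 2 (every backdoor path blocked by {Vf}):
  P1: blocked at fork node Vf ∈ conditioning set.
{Vf} satisfies the backdoor criterion.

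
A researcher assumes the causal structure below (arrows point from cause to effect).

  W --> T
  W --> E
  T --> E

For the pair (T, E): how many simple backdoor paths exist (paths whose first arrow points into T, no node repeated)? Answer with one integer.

A backdoor path from T to E is any simple undirected path whose first edge points into T (i.e. leaves T via a parent).
Parents of T: {W}.
Enumerating:
  P1: T <- W -> E
That exhausts the simple backdoor paths. Count: 1.

1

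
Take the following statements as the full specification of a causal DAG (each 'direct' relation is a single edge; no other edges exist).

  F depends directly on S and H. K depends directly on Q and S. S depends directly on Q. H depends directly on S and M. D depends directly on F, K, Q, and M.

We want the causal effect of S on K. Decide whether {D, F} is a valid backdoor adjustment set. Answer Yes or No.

Backdoor paths from S to K (paths whose first edge points into S):
  P1: S <- Q -> K
  P2: S <- Q -> D <- K
Condition 1 (no descendant of S in the set): FAILS — D and F are descendants of S.
Condition 2 (every backdoor path blocked by {D, F}):
  P1: open — no interior node is in the conditioning set.
  P2: open — collider(s) D are conditioned on (or have a conditioned descendant) and no non-collider on the path is in the set.
{D, F} does not satisfy the backdoor criterion.

No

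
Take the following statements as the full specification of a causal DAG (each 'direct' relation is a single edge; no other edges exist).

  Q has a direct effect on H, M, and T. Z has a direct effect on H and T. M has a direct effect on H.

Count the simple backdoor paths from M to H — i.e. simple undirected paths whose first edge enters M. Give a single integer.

A backdoor path from M to H is any simple undirected path whose first edge points into M (i.e. leaves M via a parent).
Parents of M: {Q}.
Enumerating:
  P1: M <- Q -> H
  P2: M <- Q -> T <- Z -> H
That exhausts the simple backdoor paths. Count: 2.

2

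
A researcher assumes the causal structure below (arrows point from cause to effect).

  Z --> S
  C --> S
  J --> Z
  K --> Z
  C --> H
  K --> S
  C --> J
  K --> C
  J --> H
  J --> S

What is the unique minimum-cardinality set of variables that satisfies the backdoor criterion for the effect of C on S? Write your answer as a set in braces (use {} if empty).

{K}

Variables eligible for adjustment (non-descendants of C, excluding C and S): {K}.
Backdoor paths from C to S:
  P1: C <- K -> Z <- J -> S
  P2: C <- K -> Z -> S
  P3: C <- K -> S
The empty set is not sufficient: P2 (C <- K -> Z -> S) has no collider blocking it and no conditioned non-collider, so it is open.
Try {K}:
  P1: blocked at fork node K ∈ conditioning set.
  P2: blocked at fork node K ∈ conditioning set.
  P3: blocked at fork node K ∈ conditioning set.
{K} contains no descendant of C and blocks every backdoor path.
{K} is the unique smallest valid adjustment set.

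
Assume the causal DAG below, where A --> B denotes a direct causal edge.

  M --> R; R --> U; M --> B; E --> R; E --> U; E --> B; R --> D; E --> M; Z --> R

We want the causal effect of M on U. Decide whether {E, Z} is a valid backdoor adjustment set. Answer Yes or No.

Backdoor paths from M to U (paths whose first edge points into M):
  P1: M <- E -> R -> U
  P2: M <- E -> U
Condition 1 (no descendant of M in the set): holds — descendants of M are {B, D, R, U}; none are in {E, Z}.
Condition 2 (every backdoor path blocked by {E, Z}):
  P1: blocked at fork node E ∈ conditioning set.
  P2: blocked at fork node E ∈ conditioning set.
{E, Z} satisfies the backdoor criterion.

Yes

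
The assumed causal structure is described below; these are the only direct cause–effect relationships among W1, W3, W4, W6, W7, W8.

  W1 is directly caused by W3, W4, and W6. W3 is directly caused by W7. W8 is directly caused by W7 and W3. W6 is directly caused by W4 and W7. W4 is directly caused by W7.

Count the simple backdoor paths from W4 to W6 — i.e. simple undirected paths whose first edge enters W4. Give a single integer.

A backdoor path from W4 to W6 is any simple undirected path whose first edge points into W4 (i.e. leaves W4 via a parent).
Parents of W4: {W7}.
Enumerating:
  P1: W4 <- W7 -> W3 -> W1 <- W6
  P2: W4 <- W7 -> W6
  P3: W4 <- W7 -> W8 <- W3 -> W1 <- W6
That exhausts the simple backdoor paths. Count: 3.

3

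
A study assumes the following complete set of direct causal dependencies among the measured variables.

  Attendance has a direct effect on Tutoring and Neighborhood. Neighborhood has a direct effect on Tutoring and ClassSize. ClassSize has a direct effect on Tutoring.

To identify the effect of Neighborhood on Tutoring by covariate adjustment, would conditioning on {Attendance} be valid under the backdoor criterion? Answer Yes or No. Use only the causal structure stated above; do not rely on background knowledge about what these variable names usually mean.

Backdoor paths from Neighborhood to Tutoring (paths whose first edge points into Neighborhood):
  P1: Neighborhood <- Attendance -> Tutoring
Condition 1 (no descendant of Neighborhood in the set): holds — descendants of Neighborhood are {ClassSize, Tutoring}; none are in {Attendance}.
Condition 2 (every backdoor path blocked by {Attendance}):
  P1: blocked at fork node Attendance ∈ conditioning set.
{Attendance} satisfies the backdoor criterion.

Yes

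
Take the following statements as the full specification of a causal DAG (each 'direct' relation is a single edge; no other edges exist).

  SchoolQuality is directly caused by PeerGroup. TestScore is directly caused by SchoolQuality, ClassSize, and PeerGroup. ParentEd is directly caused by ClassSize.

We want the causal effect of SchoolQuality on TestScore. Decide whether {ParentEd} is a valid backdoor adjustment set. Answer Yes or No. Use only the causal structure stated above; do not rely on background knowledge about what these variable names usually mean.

No

Backdoor paths from SchoolQuality to TestScore (paths whose first edge points into SchoolQuality):
  P1: SchoolQuality <- PeerGroup -> TestScore
Condition 1 (no descendant of SchoolQuality in the set): holds — descendants of SchoolQuality are {TestScore}; none are in {ParentEd}.
Condition 2 (every backdoor path blocked by {ParentEd}):
  P1: open — no interior node is in the conditioning set.
{ParentEd} does not satisfy the backdoor criterion.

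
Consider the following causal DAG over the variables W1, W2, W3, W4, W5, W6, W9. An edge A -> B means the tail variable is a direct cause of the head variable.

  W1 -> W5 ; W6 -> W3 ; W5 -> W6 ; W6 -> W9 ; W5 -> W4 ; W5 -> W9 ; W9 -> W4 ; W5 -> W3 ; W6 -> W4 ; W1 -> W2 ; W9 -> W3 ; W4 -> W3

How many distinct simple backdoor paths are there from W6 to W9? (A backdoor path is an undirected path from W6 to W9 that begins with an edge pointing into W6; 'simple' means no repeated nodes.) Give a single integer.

A backdoor path from W6 to W9 is any simple undirected path whose first edge points into W6 (i.e. leaves W6 via a parent).
Parents of W6: {W5}.
Enumerating:
  P1: W6 <- W5 -> W9
  P2: W6 <- W5 -> W4 <- W9
  P3: W6 <- W5 -> W4 -> W3 <- W9
  P4: W6 <- W5 -> W3 <- W9
  P5: W6 <- W5 -> W3 <- W4 <- W9
That exhausts the simple backdoor paths. Count: 5.

5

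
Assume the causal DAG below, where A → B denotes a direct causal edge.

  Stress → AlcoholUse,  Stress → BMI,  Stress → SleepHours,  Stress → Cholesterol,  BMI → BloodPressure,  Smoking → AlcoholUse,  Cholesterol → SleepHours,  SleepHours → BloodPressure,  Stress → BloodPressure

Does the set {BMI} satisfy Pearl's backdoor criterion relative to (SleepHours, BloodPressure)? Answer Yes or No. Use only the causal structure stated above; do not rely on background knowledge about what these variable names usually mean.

No

Backdoor paths from SleepHours to BloodPressure (paths whose first edge points into SleepHours):
  P1: SleepHours <- Stress -> BMI -> BloodPressure
  P2: SleepHours <- Stress -> BloodPressure
  P3: SleepHours <- Cholesterol <- Stress -> BMI -> BloodPressure
  P4: SleepHours <- Cholesterol <- Stress -> BloodPressure
Condition 1 (no descendant of SleepHours in the set): holds — descendants of SleepHours are {BloodPressure}; none are in {BMI}.
Condition 2 (every backdoor path blocked by {BMI}):
  P1: blocked at chain node BMI ∈ conditioning set.
  P2: open — no interior node is in the conditioning set.
  P3: blocked at chain node BMI ∈ conditioning set.
  P4: open — no interior node is in the conditioning set.
{BMI} does not satisfy the backdoor criterion.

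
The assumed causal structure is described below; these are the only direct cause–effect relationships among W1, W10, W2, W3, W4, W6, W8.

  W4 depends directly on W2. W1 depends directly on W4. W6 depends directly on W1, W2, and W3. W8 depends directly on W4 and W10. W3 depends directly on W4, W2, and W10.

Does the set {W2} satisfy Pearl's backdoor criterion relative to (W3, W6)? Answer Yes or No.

No

Backdoor paths from W3 to W6 (paths whose first edge points into W3):
  P1: W3 <- W2 -> W4 -> W1 -> W6
  P2: W3 <- W2 -> W6
  P3: W3 <- W10 -> W8 <- W4 <- W2 -> W6
  P4: W3 <- W10 -> W8 <- W4 -> W1 -> W6
  P5: W3 <- W4 <- W2 -> W6
  P6: W3 <- W4 -> W1 -> W6
Condition 1 (no descendant of W3 in the set): holds — descendants of W3 are {W6}; none are in {W2}.
Condition 2 (every backdoor path blocked by {W2}):
  P1: blocked at fork node W2 ∈ conditioning set.
  P2: blocked at fork node W2 ∈ conditioning set.
  P3: blocked at collider W8 (neither it nor any descendant is in the conditioning set).
  P4: blocked at collider W8 (neither it nor any descendant is in the conditioning set).
  P5: blocked at fork node W2 ∈ conditioning set.
  P6: open — no interior node is in the conditioning set.
{W2} does not satisfy the backdoor criterion.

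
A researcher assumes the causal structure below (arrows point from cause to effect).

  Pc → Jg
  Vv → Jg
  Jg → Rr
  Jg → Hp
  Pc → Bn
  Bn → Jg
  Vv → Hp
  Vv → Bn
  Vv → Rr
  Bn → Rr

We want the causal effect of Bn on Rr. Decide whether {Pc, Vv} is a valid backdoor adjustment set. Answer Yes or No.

Yes

Backdoor paths from Bn to Rr (paths whose first edge points into Bn):
  P1: Bn <- Vv -> Jg -> Rr
  P2: Bn <- Vv -> Hp <- Jg -> Rr
  P3: Bn <- Vv -> Rr
  P4: Bn <- Pc -> Jg <- Vv -> Rr
  P5: Bn <- Pc -> Jg -> Hp <- Vv -> Rr
  P6: Bn <- Pc -> Jg -> Rr
Condition 1 (no descendant of Bn in the set): holds — descendants of Bn are {Hp, Jg, Rr}; none are in {Pc, Vv}.
Condition 2 (every backdoor path blocked by {Pc, Vv}):
  P1: blocked at fork node Vv ∈ conditioning set.
  P2: blocked at fork node Vv ∈ conditioning set.
  P3: blocked at fork node Vv ∈ conditioning set.
  P4: blocked at fork node Pc ∈ conditioning set.
  P5: blocked at fork node Pc ∈ conditioning set.
  P6: blocked at fork node Pc ∈ conditioning set.
{Pc, Vv} satisfies the backdoor criterion.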